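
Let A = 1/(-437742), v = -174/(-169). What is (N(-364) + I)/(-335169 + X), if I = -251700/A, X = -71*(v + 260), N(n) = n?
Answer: -18620362715084/59775655 ≈ -3.1150e+5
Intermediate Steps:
v = 174/169 (v = -174*(-1/169) = 174/169 ≈ 1.0296)
A = -1/437742 ≈ -2.2845e-6
X = -3132094/169 (X = -71*(174/169 + 260) = -71*44114/169 = -3132094/169 ≈ -18533.)
I = 110179661400 (I = -251700/(-1/437742) = -251700*(-437742) = 110179661400)
(N(-364) + I)/(-335169 + X) = (-364 + 110179661400)/(-335169 - 3132094/169) = 110179661036/(-59775655/169) = 110179661036*(-169/59775655) = -18620362715084/59775655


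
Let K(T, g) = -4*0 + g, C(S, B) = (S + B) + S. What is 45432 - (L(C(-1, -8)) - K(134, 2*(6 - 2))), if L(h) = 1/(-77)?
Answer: 3498881/77 ≈ 45440.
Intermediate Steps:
C(S, B) = B + 2*S (C(S, B) = (B + S) + S = B + 2*S)
L(h) = -1/77
K(T, g) = g (K(T, g) = 0 + g = g)
45432 - (L(C(-1, -8)) - K(134, 2*(6 - 2))) = 45432 - (-1/77 - 2*(6 - 2)) = 45432 - (-1/77 - 2*4) = 45432 - (-1/77 - 1*8) = 45432 - (-1/77 - 8) = 45432 - 1*(-617/77) = 45432 + 617/77 = 3498881/77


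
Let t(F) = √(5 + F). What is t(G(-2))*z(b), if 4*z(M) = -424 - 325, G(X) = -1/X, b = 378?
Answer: -749*√22/8 ≈ -439.14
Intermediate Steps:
z(M) = -749/4 (z(M) = (-424 - 325)/4 = (¼)*(-749) = -749/4)
t(G(-2))*z(b) = √(5 - 1/(-2))*(-749/4) = √(5 - 1*(-½))*(-749/4) = √(5 + ½)*(-749/4) = √(11/2)*(-749/4) = (√22/2)*(-749/4) = -749*√22/8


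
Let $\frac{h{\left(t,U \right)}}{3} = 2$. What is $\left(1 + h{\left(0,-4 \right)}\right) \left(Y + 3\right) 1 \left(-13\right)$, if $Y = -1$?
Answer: $-182$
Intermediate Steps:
$h{\left(t,U \right)} = 6$ ($h{\left(t,U \right)} = 3 \cdot 2 = 6$)
$\left(1 + h{\left(0,-4 \right)}\right) \left(Y + 3\right) 1 \left(-13\right) = \left(1 + 6\right) \left(-1 + 3\right) 1 \left(-13\right) = 7 \cdot 2 \cdot 1 \left(-13\right) = 7 \cdot 2 \left(-13\right) = 14 \left(-13\right) = -182$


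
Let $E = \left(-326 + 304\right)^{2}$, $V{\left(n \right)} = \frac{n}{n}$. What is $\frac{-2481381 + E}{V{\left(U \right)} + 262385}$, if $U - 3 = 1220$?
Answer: $- \frac{2480897}{262386} \approx -9.4551$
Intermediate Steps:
$U = 1223$ ($U = 3 + 1220 = 1223$)
$V{\left(n \right)} = 1$
$E = 484$ ($E = \left(-22\right)^{2} = 484$)
$\frac{-2481381 + E}{V{\left(U \right)} + 262385} = \frac{-2481381 + 484}{1 + 262385} = - \frac{2480897}{262386}$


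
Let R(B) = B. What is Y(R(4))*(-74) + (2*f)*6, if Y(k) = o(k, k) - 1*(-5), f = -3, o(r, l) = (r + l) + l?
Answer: -1294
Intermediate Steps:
o(r, l) = r + 2*l (o(r, l) = (l + r) + l = r + 2*l)
Y(k) = 5 + 3*k (Y(k) = (k + 2*k) - 1*(-5) = 3*k + 5 = 5 + 3*k)
Y(R(4))*(-74) + (2*f)*6 = (5 + 3*4)*(-74) + (2*(-3))*6 = (5 + 12)*(-74) - 6*6 = 17*(-74) - 36 = -1258 - 36 = -1294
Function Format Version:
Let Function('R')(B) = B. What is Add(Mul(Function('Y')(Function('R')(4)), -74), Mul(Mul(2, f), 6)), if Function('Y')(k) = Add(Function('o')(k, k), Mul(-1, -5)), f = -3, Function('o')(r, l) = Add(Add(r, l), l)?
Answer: -1294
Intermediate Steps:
Function('o')(r, l) = Add(r, Mul(2, l)) (Function('o')(r, l) = Add(Add(l, r), l) = Add(r, Mul(2, l)))
Function('Y')(k) = Add(5, Mul(3, k)) (Function('Y')(k) = Add(Add(k, Mul(2, k)), Mul(-1, -5)) = Add(Mul(3, k), 5) = Add(5, Mul(3, k)))
Add(Mul(Function('Y')(Function('R')(4)), -74), Mul(Mul(2, f), 6)) = Add(Mul(Add(5, Mul(3, 4)), -74), Mul(Mul(2, -3), 6)) = Add(Mul(Add(5, 12), -74), Mul(-6, 6)) = Add(Mul(17, -74), -36) = Add(-1258, -36) = -1294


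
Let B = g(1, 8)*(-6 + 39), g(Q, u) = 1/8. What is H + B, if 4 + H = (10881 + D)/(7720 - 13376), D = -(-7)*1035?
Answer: -17419/5656 ≈ -3.0797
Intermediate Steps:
g(Q, u) = 1/8
D = 7245 (D = -1*(-7245) = 7245)
B = 33/8 (B = (-6 + 39)/8 = (1/8)*33 = 33/8 ≈ 4.1250)
H = -20375/2828 (H = -4 + (10881 + 7245)/(7720 - 13376) = -4 + 18126/(-5656) = -4 + 18126*(-1/5656) = -4 - 9063/2828 = -20375/2828 ≈ -7.2047)
H + B = -20375/2828 + 33/8 = -17419/5656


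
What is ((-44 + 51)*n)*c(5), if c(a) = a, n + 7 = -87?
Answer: -3290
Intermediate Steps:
n = -94 (n = -7 - 87 = -94)
((-44 + 51)*n)*c(5) = ((-44 + 51)*(-94))*5 = (7*(-94))*5 = -658*5 = -3290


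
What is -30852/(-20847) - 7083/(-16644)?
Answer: 73462221/38553052 ≈ 1.9055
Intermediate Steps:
-30852/(-20847) - 7083/(-16644) = -30852*(-1/20847) - 7083*(-1/16644) = 10284/6949 + 2361/5548 = 73462221/38553052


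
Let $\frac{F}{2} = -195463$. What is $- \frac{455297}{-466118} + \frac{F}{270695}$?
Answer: $- \frac{58971023853}{126175812010} \approx -0.46737$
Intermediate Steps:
$F = -390926$ ($F = 2 \left(-195463\right) = -390926$)
$- \frac{455297}{-466118} + \frac{F}{270695} = - \frac{455297}{-466118} - \frac{390926}{270695} = \left(-455297\right) \left(- \frac{1}{466118}\right) - \frac{390926}{270695} = \frac{455297}{466118} - \frac{390926}{270695} = - \frac{58971023853}{126175812010}$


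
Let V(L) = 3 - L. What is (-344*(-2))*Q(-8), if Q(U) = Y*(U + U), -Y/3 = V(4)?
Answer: -33024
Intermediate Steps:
Y = 3 (Y = -3*(3 - 1*4) = -3*(3 - 4) = -3*(-1) = 3)
Q(U) = 6*U (Q(U) = 3*(U + U) = 3*(2*U) = 6*U)
(-344*(-2))*Q(-8) = (-344*(-2))*(6*(-8)) = 688*(-48) = -33024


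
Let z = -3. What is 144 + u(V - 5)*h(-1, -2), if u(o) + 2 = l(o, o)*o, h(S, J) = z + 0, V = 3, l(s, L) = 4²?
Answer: 246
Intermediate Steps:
l(s, L) = 16
h(S, J) = -3 (h(S, J) = -3 + 0 = -3)
u(o) = -2 + 16*o
144 + u(V - 5)*h(-1, -2) = 144 + (-2 + 16*(3 - 5))*(-3) = 144 + (-2 + 16*(-2))*(-3) = 144 + (-2 - 32)*(-3) = 144 - 34*(-3) = 144 + 102 = 246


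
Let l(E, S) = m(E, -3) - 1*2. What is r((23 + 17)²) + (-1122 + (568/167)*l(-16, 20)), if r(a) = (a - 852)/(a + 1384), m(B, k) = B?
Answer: -147376879/124582 ≈ -1183.0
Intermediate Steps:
r(a) = (-852 + a)/(1384 + a)
l(E, S) = -2 + E (l(E, S) = E - 1*2 = E - 2 = -2 + E)
r((23 + 17)²) + (-1122 + (568/167)*l(-16, 20)) = (-852 + (23 + 17)²)/(1384 + (23 + 17)²) + (-1122 + (568/167)*(-2 - 16)) = (-852 + 40²)/(1384 + 40²) + (-1122 + (568*(1/167))*(-18)) = (-852 + 1600)/(1384 + 1600) + (-1122 + (568/167)*(-18)) = 748/2984 + (-1122 - 10224/167) = (1/2984)*748 - 197598/167 = 187/746 - 197598/167 = -147376879/124582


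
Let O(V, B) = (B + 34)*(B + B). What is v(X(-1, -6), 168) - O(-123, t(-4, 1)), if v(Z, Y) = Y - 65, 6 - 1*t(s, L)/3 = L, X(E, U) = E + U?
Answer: -1367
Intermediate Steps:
t(s, L) = 18 - 3*L
O(V, B) = 2*B*(34 + B) (O(V, B) = (34 + B)*(2*B) = 2*B*(34 + B))
v(Z, Y) = -65 + Y
v(X(-1, -6), 168) - O(-123, t(-4, 1)) = (-65 + 168) - 2*(18 - 3*1)*(34 + (18 - 3*1)) = 103 - 2*(18 - 3)*(34 + (18 - 3)) = 103 - 2*15*(34 + 15) = 103 - 2*15*49 = 103 - 1*1470 = 103 - 1470 = -1367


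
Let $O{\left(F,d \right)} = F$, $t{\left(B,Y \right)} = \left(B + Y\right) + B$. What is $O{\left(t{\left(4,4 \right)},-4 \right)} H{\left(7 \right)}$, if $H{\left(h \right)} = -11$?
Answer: $-132$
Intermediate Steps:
$t{\left(B,Y \right)} = Y + 2 B$
$O{\left(t{\left(4,4 \right)},-4 \right)} H{\left(7 \right)} = \left(4 + 2 \cdot 4\right) \left(-11\right) = \left(4 + 8\right) \left(-11\right) = 12 \left(-11\right) = -132$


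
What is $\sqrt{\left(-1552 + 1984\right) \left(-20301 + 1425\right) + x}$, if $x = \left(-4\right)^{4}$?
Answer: $8 i \sqrt{127409} \approx 2855.6 i$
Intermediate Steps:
$x = 256$
$\sqrt{\left(-1552 + 1984\right) \left(-20301 + 1425\right) + x} = \sqrt{\left(-1552 + 1984\right) \left(-20301 + 1425\right) + 256} = \sqrt{432 \left(-18876\right) + 256} = \sqrt{-8154432 + 256} = \sqrt{-8154176} = 8 i \sqrt{127409}$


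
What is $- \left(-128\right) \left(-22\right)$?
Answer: $-2816$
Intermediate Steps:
$- \left(-128\right) \left(-22\right) = \left(-1\right) 2816 = -2816$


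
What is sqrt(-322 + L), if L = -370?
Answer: 2*I*sqrt(173) ≈ 26.306*I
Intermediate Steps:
sqrt(-322 + L) = sqrt(-322 - 370) = sqrt(-692) = 2*I*sqrt(173)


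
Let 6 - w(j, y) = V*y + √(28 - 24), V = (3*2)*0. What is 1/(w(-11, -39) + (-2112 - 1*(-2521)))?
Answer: 1/413 ≈ 0.0024213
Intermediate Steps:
V = 0 (V = 6*0 = 0)
w(j, y) = 4 (w(j, y) = 6 - (0*y + √(28 - 24)) = 6 - (0 + √4) = 6 - (0 + 2) = 6 - 1*2 = 6 - 2 = 4)
1/(w(-11, -39) + (-2112 - 1*(-2521))) = 1/(4 + (-2112 - 1*(-2521))) = 1/(4 + (-2112 + 2521)) = 1/(4 + 409) = 1/413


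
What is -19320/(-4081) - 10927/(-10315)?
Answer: 34839841/6013645 ≈ 5.7935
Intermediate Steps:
-19320/(-4081) - 10927/(-10315) = -19320*(-1/4081) - 10927*(-1/10315) = 2760/583 + 10927/10315 = 34839841/6013645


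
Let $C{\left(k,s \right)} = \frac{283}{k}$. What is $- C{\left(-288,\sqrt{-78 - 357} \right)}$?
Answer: $\frac{283}{288} \approx 0.98264$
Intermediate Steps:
$- C{\left(-288,\sqrt{-78 - 357} \right)} = - \frac{283}{-288} = - \frac{283 \left(-1\right)}{288} = \left(-1\right) \left(- \frac{283}{288}\right) = \frac{283}{288}$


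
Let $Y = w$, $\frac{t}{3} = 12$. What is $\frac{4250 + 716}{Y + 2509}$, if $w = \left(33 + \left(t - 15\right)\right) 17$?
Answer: $\frac{4966}{3427} \approx 1.4491$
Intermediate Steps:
$t = 36$ ($t = 3 \cdot 12 = 36$)
$w = 918$ ($w = \left(33 + \left(36 - 15\right)\right) 17 = \left(33 + 21\right) 17 = 54 \cdot 17 = 918$)
$Y = 918$
$\frac{4250 + 716}{Y + 2509} = \frac{4250 + 716}{918 + 2509} = \frac{4966}{3427}$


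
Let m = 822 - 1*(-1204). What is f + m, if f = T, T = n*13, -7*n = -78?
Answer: 15196/7 ≈ 2170.9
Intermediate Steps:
n = 78/7 (n = -⅐*(-78) = 78/7 ≈ 11.143)
m = 2026 (m = 822 + 1204 = 2026)
T = 1014/7 (T = (78/7)*13 = 1014/7 ≈ 144.86)
f = 1014/7 ≈ 144.86
f + m = 1014/7 + 2026 = 15196/7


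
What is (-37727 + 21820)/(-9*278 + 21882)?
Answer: -15907/19380 ≈ -0.82080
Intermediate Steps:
(-37727 + 21820)/(-9*278 + 21882) = -15907/(-2502 + 21882) = -15907/19380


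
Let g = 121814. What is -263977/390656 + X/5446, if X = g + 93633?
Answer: 5909146035/151965184 ≈ 38.885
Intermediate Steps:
X = 215447 (X = 121814 + 93633 = 215447)
-263977/390656 + X/5446 = -263977/390656 + 215447/5446 = -263977*1/390656 + 215447*(1/5446) = -37711/55808 + 215447/5446 = 5909146035/151965184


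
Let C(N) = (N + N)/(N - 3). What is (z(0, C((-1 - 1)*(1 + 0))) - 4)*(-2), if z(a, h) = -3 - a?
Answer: 14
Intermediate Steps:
C(N) = 2*N/(-3 + N) (C(N) = (2*N)/(-3 + N) = 2*N/(-3 + N))
(z(0, C((-1 - 1)*(1 + 0))) - 4)*(-2) = ((-3 - 1*0) - 4)*(-2) = ((-3 + 0) - 4)*(-2) = (-3 - 4)*(-2) = -7*(-2) = 14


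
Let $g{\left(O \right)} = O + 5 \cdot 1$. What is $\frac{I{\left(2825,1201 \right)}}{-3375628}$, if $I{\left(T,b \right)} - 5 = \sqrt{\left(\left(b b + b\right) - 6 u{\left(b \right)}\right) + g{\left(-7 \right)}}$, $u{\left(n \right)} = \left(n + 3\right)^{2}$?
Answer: $- \frac{5}{3375628} - \frac{i \sqrt{453381}}{843907} \approx -1.4812 \cdot 10^{-6} - 0.00079788 i$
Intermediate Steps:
$g{\left(O \right)} = 5 + O$ ($g{\left(O \right)} = O + 5 = 5 + O$)
$u{\left(n \right)} = \left(3 + n\right)^{2}$
$I{\left(T,b \right)} = 5 + \sqrt{-2 + b + b^{2} - 6 \left(3 + b\right)^{2}}$ ($I{\left(T,b \right)} = 5 + \sqrt{\left(\left(b b + b\right) - 6 \left(3 + b\right)^{2}\right) + \left(5 - 7\right)} = 5 + \sqrt{\left(\left(b^{2} + b\right) - 6 \left(3 + b\right)^{2}\right) - 2} = 5 + \sqrt{\left(\left(b + b^{2}\right) - 6 \left(3 + b\right)^{2}\right) - 2} = 5 + \sqrt{\left(b + b^{2} - 6 \left(3 + b\right)^{2}\right) - 2} = 5 + \sqrt{-2 + b + b^{2} - 6 \left(3 + b\right)^{2}}$)
$\frac{I{\left(2825,1201 \right)}}{-3375628} = \frac{5 + \sqrt{-56 - 42035 - 5 \cdot 1201^{2}}}{-3375628} = \left(5 + \sqrt{-56 - 42035 - 7212005}\right) \left(- \frac{1}{3375628}\right) = \left(5 + \sqrt{-7254096}\right) \left(- \frac{1}{3375628}\right) = \left(5 + 4 i \sqrt{453381}\right) \left(- \frac{1}{3375628}\right) = - \frac{5}{3375628} - \frac{i \sqrt{453381}}{843907}$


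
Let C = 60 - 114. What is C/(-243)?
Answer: 2/9 ≈ 0.22222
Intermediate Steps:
C = -54
C/(-243) = -54/(-243) = -1/243*(-54) = 2/9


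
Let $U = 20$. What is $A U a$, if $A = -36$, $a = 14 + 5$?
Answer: $-13680$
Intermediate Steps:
$a = 19$
$A U a = \left(-36\right) 20 \cdot 19 = \left(-720\right) 19 = -13680$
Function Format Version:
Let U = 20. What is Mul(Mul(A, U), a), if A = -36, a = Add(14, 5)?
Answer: -13680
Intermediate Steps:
a = 19
Mul(Mul(A, U), a) = Mul(Mul(-36, 20), 19) = Mul(-720, 19) = -13680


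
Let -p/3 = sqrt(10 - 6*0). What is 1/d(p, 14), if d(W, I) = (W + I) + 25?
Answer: 13/477 + sqrt(10)/477 ≈ 0.033883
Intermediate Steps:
p = -3*sqrt(10) (p = -3*sqrt(10 - 6*0) = -3*sqrt(10 - 3*0) = -3*sqrt(10 + 0) = -3*sqrt(10) ≈ -9.4868)
d(W, I) = 25 + I + W (d(W, I) = (I + W) + 25 = 25 + I + W)
1/d(p, 14) = 1/(25 + 14 - 3*sqrt(10)) = 1/(39 - 3*sqrt(10))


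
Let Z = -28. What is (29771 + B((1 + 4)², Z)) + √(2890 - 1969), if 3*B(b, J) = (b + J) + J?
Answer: 89282/3 + √921 ≈ 29791.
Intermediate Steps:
B(b, J) = b/3 + 2*J/3 (B(b, J) = ((b + J) + J)/3 = ((J + b) + J)/3 = (b + 2*J)/3 = b/3 + 2*J/3)
(29771 + B((1 + 4)², Z)) + √(2890 - 1969) = (29771 + ((1 + 4)²/3 + (⅔)*(-28))) + √(2890 - 1969) = (29771 + ((⅓)*5² - 56/3)) + √921 = (29771 + ((⅓)*25 - 56/3)) + √921 = (29771 + (25/3 - 56/3)) + √921 = (29771 - 31/3) + √921 = 89282/3 + √921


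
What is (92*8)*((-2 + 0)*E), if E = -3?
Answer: 4416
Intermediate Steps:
(92*8)*((-2 + 0)*E) = (92*8)*((-2 + 0)*(-3)) = 736*(-2*(-3)) = 736*6 = 4416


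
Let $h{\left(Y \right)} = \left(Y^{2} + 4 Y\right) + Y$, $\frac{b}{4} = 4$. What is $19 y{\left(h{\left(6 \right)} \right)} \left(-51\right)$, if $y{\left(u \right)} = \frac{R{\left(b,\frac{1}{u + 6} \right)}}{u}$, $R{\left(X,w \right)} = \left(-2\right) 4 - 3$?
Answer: $\frac{323}{2} \approx 161.5$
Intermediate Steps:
$b = 16$ ($b = 4 \cdot 4 = 16$)
$R{\left(X,w \right)} = -11$ ($R{\left(X,w \right)} = -8 - 3 = -11$)
$h{\left(Y \right)} = Y^{2} + 5 Y$
$y{\left(u \right)} = - \frac{11}{u}$
$19 y{\left(h{\left(6 \right)} \right)} \left(-51\right) = 19 \left(- \frac{11}{6 \left(5 + 6\right)}\right) \left(-51\right) = 19 \left(- \frac{11}{6 \cdot 11}\right) \left(-51\right) = 19 \left(- \frac{11}{66}\right) \left(-51\right) = 19 \left(\left(-11\right) \frac{1}{66}\right) \left(-51\right) = 19 \left(- \frac{1}{6}\right) \left(-51\right) = \left(- \frac{19}{6}\right) \left(-51\right) = \frac{323}{2}$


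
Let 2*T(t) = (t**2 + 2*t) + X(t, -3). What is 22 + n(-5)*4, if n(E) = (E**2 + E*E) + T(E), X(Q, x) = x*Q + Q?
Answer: 272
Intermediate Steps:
X(Q, x) = Q + Q*x (X(Q, x) = Q*x + Q = Q + Q*x)
T(t) = t**2/2 (T(t) = ((t**2 + 2*t) + t*(1 - 3))/2 = ((t**2 + 2*t) + t*(-2))/2 = ((t**2 + 2*t) - 2*t)/2 = t**2/2)
n(E) = 5*E**2/2 (n(E) = (E**2 + E*E) + E**2/2 = (E**2 + E**2) + E**2/2 = 2*E**2 + E**2/2 = 5*E**2/2)
22 + n(-5)*4 = 22 + ((5/2)*(-5)**2)*4 = 22 + ((5/2)*25)*4 = 22 + (125/2)*4 = 22 + 250 = 272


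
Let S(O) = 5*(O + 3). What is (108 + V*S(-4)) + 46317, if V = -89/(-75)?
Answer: 696286/15 ≈ 46419.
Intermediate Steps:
S(O) = 15 + 5*O (S(O) = 5*(3 + O) = 15 + 5*O)
V = 89/75 (V = -89*(-1/75) = 89/75 ≈ 1.1867)
(108 + V*S(-4)) + 46317 = (108 + 89*(15 + 5*(-4))/75) + 46317 = (108 + 89*(15 - 20)/75) + 46317 = (108 + (89/75)*(-5)) + 46317 = (108 - 89/15) + 46317 = 1531/15 + 46317 = 696286/15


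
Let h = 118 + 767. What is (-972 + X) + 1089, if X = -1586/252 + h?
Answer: 125459/126 ≈ 995.71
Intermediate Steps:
h = 885
X = 110717/126 (X = -1586/252 + 885 = -1586*1/252 + 885 = -793/126 + 885 = 110717/126 ≈ 878.71)
(-972 + X) + 1089 = (-972 + 110717/126) + 1089 = -11755/126 + 1089 = 125459/126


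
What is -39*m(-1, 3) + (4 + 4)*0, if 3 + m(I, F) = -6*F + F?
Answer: 702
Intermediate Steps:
m(I, F) = -3 - 5*F (m(I, F) = -3 + (-6*F + F) = -3 - 5*F)
-39*m(-1, 3) + (4 + 4)*0 = -39*(-3 - 5*3) + (4 + 4)*0 = -39*(-3 - 15) + 8*0 = -39*(-18) + 0 = 702 + 0 = 702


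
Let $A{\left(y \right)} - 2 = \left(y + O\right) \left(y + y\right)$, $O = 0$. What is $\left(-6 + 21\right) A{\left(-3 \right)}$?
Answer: $300$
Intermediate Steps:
$A{\left(y \right)} = 2 + 2 y^{2}$ ($A{\left(y \right)} = 2 + \left(y + 0\right) \left(y + y\right) = 2 + y 2 y = 2 + 2 y^{2}$)
$\left(-6 + 21\right) A{\left(-3 \right)} = \left(-6 + 21\right) \left(2 + 2 \left(-3\right)^{2}\right) = 15 \left(2 + 2 \cdot 9\right) = 15 \left(2 + 18\right) = 15 \cdot 20 = 300$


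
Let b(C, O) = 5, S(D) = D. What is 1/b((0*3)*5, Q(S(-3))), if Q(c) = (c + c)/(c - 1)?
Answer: ⅕ ≈ 0.20000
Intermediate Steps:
Q(c) = 2*c/(-1 + c) (Q(c) = (2*c)/(-1 + c) = 2*c/(-1 + c))
1/b((0*3)*5, Q(S(-3))) = 1/5 = ⅕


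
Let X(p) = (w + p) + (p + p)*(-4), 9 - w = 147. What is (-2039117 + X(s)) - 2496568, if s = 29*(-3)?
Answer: -4535214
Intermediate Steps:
w = -138 (w = 9 - 1*147 = 9 - 147 = -138)
s = -87
X(p) = -138 - 7*p (X(p) = (-138 + p) + (p + p)*(-4) = (-138 + p) + (2*p)*(-4) = (-138 + p) - 8*p = -138 - 7*p)
(-2039117 + X(s)) - 2496568 = (-2039117 + (-138 - 7*(-87))) - 2496568 = (-2039117 + (-138 + 609)) - 2496568 = (-2039117 + 471) - 2496568 = -2038646 - 2496568 = -4535214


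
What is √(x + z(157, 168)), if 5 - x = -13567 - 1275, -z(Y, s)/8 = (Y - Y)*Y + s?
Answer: √13503 ≈ 116.20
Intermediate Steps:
z(Y, s) = -8*s (z(Y, s) = -8*((Y - Y)*Y + s) = -8*(0*Y + s) = -8*(0 + s) = -8*s)
x = 14847 (x = 5 - (-13567 - 1275) = 5 - 1*(-14842) = 5 + 14842 = 14847)
√(x + z(157, 168)) = √(14847 - 8*168) = √(14847 - 1344) = √13503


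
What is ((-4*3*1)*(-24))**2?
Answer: 82944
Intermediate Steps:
((-4*3*1)*(-24))**2 = (-12*1*(-24))**2 = (-12*(-24))**2 = 288**2 = 82944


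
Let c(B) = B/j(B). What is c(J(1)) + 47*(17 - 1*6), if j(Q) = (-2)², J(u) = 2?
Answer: 1035/2 ≈ 517.50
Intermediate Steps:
j(Q) = 4
c(B) = B/4
c(J(1)) + 47*(17 - 1*6) = (¼)*2 + 47*(17 - 1*6) = ½ + 47*(17 - 6) = ½ + 47*11 = ½ + 517 = 1035/2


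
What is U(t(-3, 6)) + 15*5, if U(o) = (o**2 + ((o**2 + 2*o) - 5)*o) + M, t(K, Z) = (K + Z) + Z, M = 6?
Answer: 1008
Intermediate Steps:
t(K, Z) = K + 2*Z
U(o) = 6 + o**2 + o*(-5 + o**2 + 2*o) (U(o) = (o**2 + ((o**2 + 2*o) - 5)*o) + 6 = (o**2 + (-5 + o**2 + 2*o)*o) + 6 = (o**2 + o*(-5 + o**2 + 2*o)) + 6 = 6 + o**2 + o*(-5 + o**2 + 2*o))
U(t(-3, 6)) + 15*5 = (6 + (-3 + 2*6)**3 - 5*(-3 + 2*6) + 3*(-3 + 2*6)**2) + 15*5 = (6 + (-3 + 12)**3 - 5*(-3 + 12) + 3*(-3 + 12)**2) + 75 = (6 + 9**3 - 5*9 + 3*9**2) + 75 = (6 + 729 - 45 + 3*81) + 75 = (6 + 729 - 45 + 243) + 75 = 933 + 75 = 1008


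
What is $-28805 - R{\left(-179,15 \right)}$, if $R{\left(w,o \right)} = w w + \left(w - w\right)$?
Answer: $-60846$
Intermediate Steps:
$R{\left(w,o \right)} = w^{2}$ ($R{\left(w,o \right)} = w^{2} + 0 = w^{2}$)
$-28805 - R{\left(-179,15 \right)} = -28805 - \left(-179\right)^{2} = -28805 - 32041 = -60846$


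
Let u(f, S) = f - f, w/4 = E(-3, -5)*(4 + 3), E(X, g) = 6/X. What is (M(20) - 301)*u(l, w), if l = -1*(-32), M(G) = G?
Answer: 0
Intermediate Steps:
l = 32
w = -56 (w = 4*((6/(-3))*(4 + 3)) = 4*((6*(-⅓))*7) = 4*(-2*7) = 4*(-14) = -56)
u(f, S) = 0
(M(20) - 301)*u(l, w) = (20 - 301)*0 = -281*0 = 0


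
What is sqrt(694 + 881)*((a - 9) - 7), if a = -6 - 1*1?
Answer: -345*sqrt(7) ≈ -912.78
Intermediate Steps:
a = -7 (a = -6 - 1 = -7)
sqrt(694 + 881)*((a - 9) - 7) = sqrt(694 + 881)*((-7 - 9) - 7) = sqrt(1575)*(-16 - 7) = (15*sqrt(7))*(-23) = -345*sqrt(7)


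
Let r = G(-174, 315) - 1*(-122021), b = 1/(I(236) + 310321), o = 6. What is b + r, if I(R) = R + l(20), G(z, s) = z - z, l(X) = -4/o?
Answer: 113683183052/931669 ≈ 1.2202e+5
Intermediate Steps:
l(X) = -2/3 (l(X) = -4/6 = -4*1/6 = -2/3)
G(z, s) = 0
I(R) = -2/3 + R (I(R) = R - 2/3 = -2/3 + R)
b = 3/931669 (b = 1/((-2/3 + 236) + 310321) = 1/(706/3 + 310321) = 1/(931669/3) = 3/931669 ≈ 3.2200e-6)
r = 122021 (r = 0 - 1*(-122021) = 0 + 122021 = 122021)
b + r = 3/931669 + 122021 = 113683183052/931669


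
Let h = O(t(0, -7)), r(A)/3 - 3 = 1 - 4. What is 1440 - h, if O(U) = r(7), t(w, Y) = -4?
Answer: 1440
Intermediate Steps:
r(A) = 0 (r(A) = 9 + 3*(1 - 4) = 9 + 3*(-3) = 9 - 9 = 0)
O(U) = 0
h = 0
1440 - h = 1440 - 1*0 = 1440 + 0 = 1440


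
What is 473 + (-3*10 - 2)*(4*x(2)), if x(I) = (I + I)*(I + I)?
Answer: -1575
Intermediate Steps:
x(I) = 4*I**2 (x(I) = (2*I)*(2*I) = 4*I**2)
473 + (-3*10 - 2)*(4*x(2)) = 473 + (-3*10 - 2)*(4*(4*2**2)) = 473 + (-30 - 2)*(4*(4*4)) = 473 - 128*16 = 473 - 32*64 = 473 - 2048 = -1575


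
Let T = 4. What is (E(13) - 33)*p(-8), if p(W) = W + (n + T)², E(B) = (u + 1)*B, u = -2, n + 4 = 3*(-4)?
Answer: -6256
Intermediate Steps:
n = -16 (n = -4 + 3*(-4) = -4 - 12 = -16)
E(B) = -B (E(B) = (-2 + 1)*B = -B)
p(W) = 144 + W (p(W) = W + (-16 + 4)² = W + (-12)² = W + 144 = 144 + W)
(E(13) - 33)*p(-8) = (-1*13 - 33)*(144 - 8) = (-13 - 33)*136 = -46*136 = -6256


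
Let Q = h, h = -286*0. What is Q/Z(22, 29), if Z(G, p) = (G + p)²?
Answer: 0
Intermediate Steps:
h = 0
Q = 0
Q/Z(22, 29) = 0/((22 + 29)²) = 0/(51²) = 0/2601 = 0*(1/2601) = 0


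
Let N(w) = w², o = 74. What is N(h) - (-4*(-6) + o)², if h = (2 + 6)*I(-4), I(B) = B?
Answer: -8580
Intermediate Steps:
h = -32 (h = (2 + 6)*(-4) = 8*(-4) = -32)
N(h) - (-4*(-6) + o)² = (-32)² - (-4*(-6) + 74)² = 1024 - (24 + 74)² = 1024 - 1*98² = 1024 - 1*9604 = 1024 - 9604 = -8580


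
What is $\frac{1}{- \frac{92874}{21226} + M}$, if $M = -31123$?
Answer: $- \frac{10613}{330354836} \approx -3.2126 \cdot 10^{-5}$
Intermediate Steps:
$\frac{1}{- \frac{92874}{21226} + M} = \frac{1}{- \frac{92874}{21226} - 31123} = \frac{1}{\left(-92874\right) \frac{1}{21226} - 31123} = \frac{1}{- \frac{46437}{10613} - 31123} = \frac{1}{- \frac{330354836}{10613}} = - \frac{10613}{330354836}$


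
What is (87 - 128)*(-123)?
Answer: 5043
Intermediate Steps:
(87 - 128)*(-123) = -41*(-123) = 5043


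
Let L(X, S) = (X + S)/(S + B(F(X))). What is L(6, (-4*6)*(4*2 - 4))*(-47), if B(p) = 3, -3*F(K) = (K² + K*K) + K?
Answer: -1410/31 ≈ -45.484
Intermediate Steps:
F(K) = -2*K²/3 - K/3 (F(K) = -((K² + K*K) + K)/3 = -((K² + K²) + K)/3 = -(2*K² + K)/3 = -(K + 2*K²)/3 = -2*K²/3 - K/3)
L(X, S) = (S + X)/(3 + S) (L(X, S) = (X + S)/(S + 3) = (S + X)/(3 + S))
L(6, (-4*6)*(4*2 - 4))*(-47) = (((-4*6)*(4*2 - 4) + 6)/(3 + (-4*6)*(4*2 - 4)))*(-47) = ((-24*(8 - 4) + 6)/(3 - 24*(8 - 4)))*(-47) = ((-24*4 + 6)/(3 - 24*4))*(-47) = ((-96 + 6)/(3 - 96))*(-47) = (-90/(-93))*(-47) = -1/93*(-90)*(-47) = (30/31)*(-47) = -1410/31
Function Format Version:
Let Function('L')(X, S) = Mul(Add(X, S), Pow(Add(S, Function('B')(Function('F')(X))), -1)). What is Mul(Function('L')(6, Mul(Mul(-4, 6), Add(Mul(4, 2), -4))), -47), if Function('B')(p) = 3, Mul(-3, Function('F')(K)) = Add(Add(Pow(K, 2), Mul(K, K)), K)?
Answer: Rational(-1410, 31) ≈ -45.484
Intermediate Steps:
Function('F')(K) = Add(Mul(Rational(-2, 3), Pow(K, 2)), Mul(Rational(-1, 3), K)) (Function('F')(K) = Mul(Rational(-1, 3), Add(Add(Pow(K, 2), Mul(K, K)), K)) = Mul(Rational(-1, 3), Add(Add(Pow(K, 2), Pow(K, 2)), K)) = Mul(Rational(-1, 3), Add(Mul(2, Pow(K, 2)), K)) = Mul(Rational(-1, 3), Add(K, Mul(2, Pow(K, 2)))) = Add(Mul(Rational(-2, 3), Pow(K, 2)), Mul(Rational(-1, 3), K)))
Function('L')(X, S) = Mul(Pow(Add(3, S), -1), Add(S, X)) (Function('L')(X, S) = Mul(Add(X, S), Pow(Add(S, 3), -1)) = Mul(Add(S, X), Pow(Add(3, S), -1)) = Mul(Pow(Add(3, S), -1), Add(S, X)))
Mul(Function('L')(6, Mul(Mul(-4, 6), Add(Mul(4, 2), -4))), -47) = Mul(Mul(Pow(Add(3, Mul(Mul(-4, 6), Add(Mul(4, 2), -4))), -1), Add(Mul(Mul(-4, 6), Add(Mul(4, 2), -4)), 6)), -47) = Mul(Mul(Pow(Add(3, Mul(-24, Add(8, -4))), -1), Add(Mul(-24, Add(8, -4)), 6)), -47) = Mul(Mul(Pow(Add(3, Mul(-24, 4)), -1), Add(Mul(-24, 4), 6)), -47) = Mul(Mul(Pow(Add(3, -96), -1), Add(-96, 6)), -47) = Mul(Mul(Pow(-93, -1), -90), -47) = Mul(Mul(Rational(-1, 93), -90), -47) = Mul(Rational(30, 31), -47) = Rational(-1410, 31)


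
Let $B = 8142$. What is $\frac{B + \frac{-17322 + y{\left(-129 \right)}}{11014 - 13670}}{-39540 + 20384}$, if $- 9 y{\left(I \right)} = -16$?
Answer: $- \frac{97391125}{228952512} \approx -0.42538$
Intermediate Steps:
$y{\left(I \right)} = \frac{16}{9}$ ($y{\left(I \right)} = \left(- \frac{1}{9}\right) \left(-16\right) = \frac{16}{9}$)
$\frac{B + \frac{-17322 + y{\left(-129 \right)}}{11014 - 13670}}{-39540 + 20384} = \frac{8142 + \frac{-17322 + \frac{16}{9}}{11014 - 13670}}{-39540 + 20384} = \frac{8142 - \frac{155882}{9 \left(-2656\right)}}{-19156} = \left(8142 - - \frac{77941}{11952}\right) \left(- \frac{1}{19156}\right) = \left(8142 + \frac{77941}{11952}\right) \left(- \frac{1}{19156}\right) = \frac{97391125}{11952} \left(- \frac{1}{19156}\right) = - \frac{97391125}{228952512}$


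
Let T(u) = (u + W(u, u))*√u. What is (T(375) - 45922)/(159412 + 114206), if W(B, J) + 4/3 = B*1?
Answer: -22961/136809 + 5615*√15/410427 ≈ -0.11485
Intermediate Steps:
W(B, J) = -4/3 + B (W(B, J) = -4/3 + B*1 = -4/3 + B)
T(u) = √u*(-4/3 + 2*u) (T(u) = (u + (-4/3 + u))*√u = (-4/3 + 2*u)*√u = √u*(-4/3 + 2*u))
(T(375) - 45922)/(159412 + 114206) = (√375*(-4/3 + 2*375) - 45922)/(159412 + 114206) = ((5*√15)*(-4/3 + 750) - 45922)/273618 = ((5*√15)*(2246/3) - 45922)*(1/273618) = (11230*√15/3 - 45922)*(1/273618) = (-45922 + 11230*√15/3)*(1/273618) = -22961/136809 + 5615*√15/410427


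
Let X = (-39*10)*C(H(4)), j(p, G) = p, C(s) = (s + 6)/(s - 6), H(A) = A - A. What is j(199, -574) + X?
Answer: 589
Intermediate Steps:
H(A) = 0
C(s) = (6 + s)/(-6 + s)
X = 390 (X = (-39*10)*((6 + 0)/(-6 + 0)) = -390*6/(-6) = -(-65)*6 = -390*(-1) = 390)
j(199, -574) + X = 199 + 390 = 589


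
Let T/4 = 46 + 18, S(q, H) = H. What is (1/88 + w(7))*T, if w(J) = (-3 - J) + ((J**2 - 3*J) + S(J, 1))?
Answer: 53536/11 ≈ 4866.9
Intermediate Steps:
w(J) = -2 + J**2 - 4*J (w(J) = (-3 - J) + ((J**2 - 3*J) + 1) = (-3 - J) + (1 + J**2 - 3*J) = -2 + J**2 - 4*J)
T = 256 (T = 4*(46 + 18) = 4*64 = 256)
(1/88 + w(7))*T = (1/88 + (-2 + 7**2 - 4*7))*256 = (1/88 + (-2 + 49 - 28))*256 = (1/88 + 19)*256 = (1673/88)*256 = 53536/11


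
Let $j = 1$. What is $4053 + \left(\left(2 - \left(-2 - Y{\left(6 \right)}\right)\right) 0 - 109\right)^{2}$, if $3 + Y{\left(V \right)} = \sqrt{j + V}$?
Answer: $15934$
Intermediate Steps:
$Y{\left(V \right)} = -3 + \sqrt{1 + V}$
$4053 + \left(\left(2 - \left(-2 - Y{\left(6 \right)}\right)\right) 0 - 109\right)^{2} = 4053 + \left(\left(2 - \left(1 - \sqrt{1 + 6}\right)\right) 0 - 109\right)^{2} = 4053 + \left(\left(2 - \left(1 - \sqrt{7}\right)\right) 0 - 109\right)^{2} = 4053 + \left(\left(1 + \sqrt{7}\right) 0 - 109\right)^{2} = 4053 + \left(0 - 109\right)^{2} = 4053 + \left(-109\right)^{2} = 4053 + 11881 = 15934$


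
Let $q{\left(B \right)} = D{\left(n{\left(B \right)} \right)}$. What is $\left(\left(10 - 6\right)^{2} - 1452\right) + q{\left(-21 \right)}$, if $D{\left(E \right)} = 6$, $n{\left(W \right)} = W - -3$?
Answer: $-1430$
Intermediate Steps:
$n{\left(W \right)} = 3 + W$ ($n{\left(W \right)} = W + 3 = 3 + W$)
$q{\left(B \right)} = 6$
$\left(\left(10 - 6\right)^{2} - 1452\right) + q{\left(-21 \right)} = \left(\left(10 - 6\right)^{2} - 1452\right) + 6 = \left(4^{2} - 1452\right) + 6 = \left(16 - 1452\right) + 6 = -1436 + 6 = -1430$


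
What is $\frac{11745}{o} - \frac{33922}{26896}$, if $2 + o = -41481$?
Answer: $- \frac{861539923}{557863384} \approx -1.5444$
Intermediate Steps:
$o = -41483$ ($o = -2 - 41481 = -41483$)
$\frac{11745}{o} - \frac{33922}{26896} = \frac{11745}{-41483} - \frac{33922}{26896} = 11745 \left(- \frac{1}{41483}\right) - \frac{16961}{13448} = - \frac{11745}{41483} - \frac{16961}{13448} = - \frac{861539923}{557863384}$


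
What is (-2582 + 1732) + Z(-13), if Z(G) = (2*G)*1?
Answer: -876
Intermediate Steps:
Z(G) = 2*G
(-2582 + 1732) + Z(-13) = (-2582 + 1732) + 2*(-13) = -850 - 26 = -876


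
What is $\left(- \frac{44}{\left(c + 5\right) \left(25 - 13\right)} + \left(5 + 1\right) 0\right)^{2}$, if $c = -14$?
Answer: $\frac{121}{729} \approx 0.16598$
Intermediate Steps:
$\left(- \frac{44}{\left(c + 5\right) \left(25 - 13\right)} + \left(5 + 1\right) 0\right)^{2} = \left(- \frac{44}{\left(-14 + 5\right) \left(25 - 13\right)} + \left(5 + 1\right) 0\right)^{2} = \left(- \frac{44}{\left(-9\right) 12} + 6 \cdot 0\right)^{2} = \left(- \frac{44}{-108} + 0\right)^{2} = \left(\left(-44\right) \left(- \frac{1}{108}\right) + 0\right)^{2} = \left(\frac{11}{27} + 0\right)^{2} = \left(\frac{11}{27}\right)^{2} = \frac{121}{729}$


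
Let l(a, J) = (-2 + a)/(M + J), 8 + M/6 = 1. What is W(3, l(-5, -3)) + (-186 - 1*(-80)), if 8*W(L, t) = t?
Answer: -38153/360 ≈ -105.98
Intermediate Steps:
M = -42 (M = -48 + 6*1 = -48 + 6 = -42)
l(a, J) = (-2 + a)/(-42 + J)
W(L, t) = t/8
W(3, l(-5, -3)) + (-186 - 1*(-80)) = ((-2 - 5)/(-42 - 3))/8 + (-186 - 1*(-80)) = (-7/(-45))/8 + (-186 + 80) = (-1/45*(-7))/8 - 106 = (⅛)*(7/45) - 106 = 7/360 - 106 = -38153/360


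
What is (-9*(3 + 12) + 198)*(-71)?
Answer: -4473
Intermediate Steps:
(-9*(3 + 12) + 198)*(-71) = (-9*15 + 198)*(-71) = (-135 + 198)*(-71) = 63*(-71) = -4473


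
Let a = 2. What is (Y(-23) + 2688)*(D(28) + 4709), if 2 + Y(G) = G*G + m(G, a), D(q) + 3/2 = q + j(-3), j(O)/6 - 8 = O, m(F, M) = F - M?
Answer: 15201945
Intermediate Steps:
j(O) = 48 + 6*O
D(q) = 57/2 + q (D(q) = -3/2 + (q + (48 + 6*(-3))) = -3/2 + (q + (48 - 18)) = -3/2 + (q + 30) = -3/2 + (30 + q) = 57/2 + q)
Y(G) = -4 + G + G**2 (Y(G) = -2 + (G*G + (G - 1*2)) = -2 + (G**2 + (G - 2)) = -2 + (G**2 + (-2 + G)) = -2 + (-2 + G + G**2) = -4 + G + G**2)
(Y(-23) + 2688)*(D(28) + 4709) = ((-4 - 23 + (-23)**2) + 2688)*((57/2 + 28) + 4709) = ((-4 - 23 + 529) + 2688)*(113/2 + 4709) = (502 + 2688)*(9531/2) = 3190*(9531/2) = 15201945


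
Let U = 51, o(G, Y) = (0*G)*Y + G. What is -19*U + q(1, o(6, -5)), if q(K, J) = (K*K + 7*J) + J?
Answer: -920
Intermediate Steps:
o(G, Y) = G (o(G, Y) = 0*Y + G = 0 + G = G)
q(K, J) = K**2 + 8*J (q(K, J) = (K**2 + 7*J) + J = K**2 + 8*J)
-19*U + q(1, o(6, -5)) = -19*51 + (1**2 + 8*6) = -969 + (1 + 48) = -969 + 49 = -920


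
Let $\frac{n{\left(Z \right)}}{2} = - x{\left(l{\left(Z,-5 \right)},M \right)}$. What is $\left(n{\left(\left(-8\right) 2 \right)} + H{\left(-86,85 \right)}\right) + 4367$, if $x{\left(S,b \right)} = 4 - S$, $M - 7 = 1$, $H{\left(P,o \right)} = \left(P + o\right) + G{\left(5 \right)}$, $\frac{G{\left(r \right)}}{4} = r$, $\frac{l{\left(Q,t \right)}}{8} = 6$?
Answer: $4474$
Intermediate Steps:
$l{\left(Q,t \right)} = 48$ ($l{\left(Q,t \right)} = 8 \cdot 6 = 48$)
$G{\left(r \right)} = 4 r$
$H{\left(P,o \right)} = 20 + P + o$ ($H{\left(P,o \right)} = \left(P + o\right) + 4 \cdot 5 = \left(P + o\right) + 20 = 20 + P + o$)
$M = 8$ ($M = 7 + 1 = 8$)
$n{\left(Z \right)} = 88$ ($n{\left(Z \right)} = 2 \left(- (4 - 48)\right) = 2 \left(\left(-1\right) \left(-44\right)\right) = 2 \cdot 44 = 88$)
$\left(n{\left(\left(-8\right) 2 \right)} + H{\left(-86,85 \right)}\right) + 4367 = \left(88 + \left(20 - 86 + 85\right)\right) + 4367 = \left(88 + 19\right) + 4367 = 107 + 4367 = 4474$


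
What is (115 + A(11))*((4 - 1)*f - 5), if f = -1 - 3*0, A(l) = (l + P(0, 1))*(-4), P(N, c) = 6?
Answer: -376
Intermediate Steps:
A(l) = -24 - 4*l (A(l) = (l + 6)*(-4) = (6 + l)*(-4) = -24 - 4*l)
f = -1 (f = -1 + 0 = -1)
(115 + A(11))*((4 - 1)*f - 5) = (115 + (-24 - 4*11))*((4 - 1)*(-1) - 5) = (115 + (-24 - 44))*(3*(-1) - 5) = (115 - 68)*(-3 - 5) = 47*(-8) = -376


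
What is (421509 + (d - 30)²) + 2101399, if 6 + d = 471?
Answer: 2712133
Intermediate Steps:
d = 465 (d = -6 + 471 = 465)
(421509 + (d - 30)²) + 2101399 = (421509 + (465 - 30)²) + 2101399 = (421509 + 435²) + 2101399 = (421509 + 189225) + 2101399 = 610734 + 2101399 = 2712133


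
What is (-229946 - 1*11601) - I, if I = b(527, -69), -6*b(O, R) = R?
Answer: -483117/2 ≈ -2.4156e+5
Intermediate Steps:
b(O, R) = -R/6
I = 23/2 (I = -1/6*(-69) = 23/2 ≈ 11.500)
(-229946 - 1*11601) - I = (-229946 - 1*11601) - 1*23/2 = (-229946 - 11601) - 23/2 = -241547 - 23/2 = -483117/2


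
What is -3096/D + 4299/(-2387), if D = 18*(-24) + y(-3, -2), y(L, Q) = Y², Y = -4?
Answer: 700221/124124 ≈ 5.6413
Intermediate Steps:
y(L, Q) = 16 (y(L, Q) = (-4)² = 16)
D = -416 (D = 18*(-24) + 16 = -432 + 16 = -416)
-3096/D + 4299/(-2387) = -3096/(-416) + 4299/(-2387) = -3096*(-1/416) + 4299*(-1/2387) = 387/52 - 4299/2387 = 700221/124124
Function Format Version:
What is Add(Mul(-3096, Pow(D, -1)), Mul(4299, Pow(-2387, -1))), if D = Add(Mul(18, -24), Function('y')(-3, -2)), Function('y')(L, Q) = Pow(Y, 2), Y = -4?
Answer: Rational(700221, 124124) ≈ 5.6413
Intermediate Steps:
Function('y')(L, Q) = 16 (Function('y')(L, Q) = Pow(-4, 2) = 16)
D = -416 (D = Add(Mul(18, -24), 16) = Add(-432, 16) = -416)
Add(Mul(-3096, Pow(D, -1)), Mul(4299, Pow(-2387, -1))) = Add(Mul(-3096, Pow(-416, -1)), Mul(4299, Pow(-2387, -1))) = Add(Mul(-3096, Rational(-1, 416)), Mul(4299, Rational(-1, 2387))) = Add(Rational(387, 52), Rational(-4299, 2387)) = Rational(700221, 124124)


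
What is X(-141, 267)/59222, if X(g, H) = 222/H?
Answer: 37/2635379 ≈ 1.4040e-5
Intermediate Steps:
X(-141, 267)/59222 = (222/267)/59222 = (222*(1/267))*(1/59222) = (74/89)*(1/59222) = 37/2635379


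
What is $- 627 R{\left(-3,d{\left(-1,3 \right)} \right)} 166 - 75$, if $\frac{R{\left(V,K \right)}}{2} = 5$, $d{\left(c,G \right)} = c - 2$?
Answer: $-1040895$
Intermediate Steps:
$d{\left(c,G \right)} = -2 + c$ ($d{\left(c,G \right)} = c - 2 = -2 + c$)
$R{\left(V,K \right)} = 10$ ($R{\left(V,K \right)} = 2 \cdot 5 = 10$)
$- 627 R{\left(-3,d{\left(-1,3 \right)} \right)} 166 - 75 = - 627 \cdot 10 \cdot 166 - 75 = \left(-627\right) 1660 - 75 = -1040820 - 75 = -1040895$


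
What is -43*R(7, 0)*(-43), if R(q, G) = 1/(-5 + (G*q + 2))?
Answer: -1849/3 ≈ -616.33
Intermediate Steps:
R(q, G) = 1/(-3 + G*q) (R(q, G) = 1/(-5 + (2 + G*q)) = 1/(-3 + G*q))
-43*R(7, 0)*(-43) = -43/(-3 + 0*7)*(-43) = -43/(-3 + 0)*(-43) = -43/(-3)*(-43) = -43*(-⅓)*(-43) = (43/3)*(-43) = -1849/3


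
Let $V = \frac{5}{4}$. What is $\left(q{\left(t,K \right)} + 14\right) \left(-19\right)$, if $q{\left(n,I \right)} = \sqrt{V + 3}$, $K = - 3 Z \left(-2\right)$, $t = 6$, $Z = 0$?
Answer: $-266 - \frac{19 \sqrt{17}}{2} \approx -305.17$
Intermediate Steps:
$V = \frac{5}{4}$ ($V = 5 \cdot \frac{1}{4} = \frac{5}{4} \approx 1.25$)
$K = 0$ ($K = \left(-3\right) 0 \left(-2\right) = 0 \left(-2\right) = 0$)
$q{\left(n,I \right)} = \frac{\sqrt{17}}{2}$ ($q{\left(n,I \right)} = \sqrt{\frac{5}{4} + 3} = \sqrt{\frac{17}{4}} = \frac{\sqrt{17}}{2}$)
$\left(q{\left(t,K \right)} + 14\right) \left(-19\right) = \left(\frac{\sqrt{17}}{2} + 14\right) \left(-19\right) = \left(14 + \frac{\sqrt{17}}{2}\right) \left(-19\right) = -266 - \frac{19 \sqrt{17}}{2}$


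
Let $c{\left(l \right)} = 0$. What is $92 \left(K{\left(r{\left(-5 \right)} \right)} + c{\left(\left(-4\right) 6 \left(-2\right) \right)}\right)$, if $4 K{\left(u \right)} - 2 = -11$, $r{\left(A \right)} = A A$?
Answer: $-207$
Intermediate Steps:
$r{\left(A \right)} = A^{2}$
$K{\left(u \right)} = - \frac{9}{4}$ ($K{\left(u \right)} = \frac{1}{2} + \frac{1}{4} \left(-11\right) = \frac{1}{2} - \frac{11}{4} = - \frac{9}{4}$)
$92 \left(K{\left(r{\left(-5 \right)} \right)} + c{\left(\left(-4\right) 6 \left(-2\right) \right)}\right) = 92 \left(- \frac{9}{4} + 0\right) = 92 \left(- \frac{9}{4}\right) = -207$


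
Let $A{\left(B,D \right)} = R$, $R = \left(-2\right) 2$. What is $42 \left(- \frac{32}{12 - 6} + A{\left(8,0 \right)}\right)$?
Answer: $-392$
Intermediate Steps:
$R = -4$
$A{\left(B,D \right)} = -4$
$42 \left(- \frac{32}{12 - 6} + A{\left(8,0 \right)}\right) = 42 \left(- \frac{32}{12 - 6} - 4\right) = 42 \left(- \frac{32}{6} - 4\right) = 42 \left(\left(-32\right) \frac{1}{6} - 4\right) = 42 \left(- \frac{16}{3} - 4\right) = 42 \left(- \frac{28}{3}\right) = -392$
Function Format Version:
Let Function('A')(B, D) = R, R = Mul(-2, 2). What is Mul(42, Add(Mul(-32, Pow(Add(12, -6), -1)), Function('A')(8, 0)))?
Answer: -392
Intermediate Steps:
R = -4
Function('A')(B, D) = -4
Mul(42, Add(Mul(-32, Pow(Add(12, -6), -1)), Function('A')(8, 0))) = Mul(42, Add(Mul(-32, Pow(Add(12, -6), -1)), -4)) = Mul(42, Add(Mul(-32, Pow(6, -1)), -4)) = Mul(42, Add(Mul(-32, Rational(1, 6)), -4)) = Mul(42, Add(Rational(-16, 3), -4)) = Mul(42, Rational(-28, 3)) = -392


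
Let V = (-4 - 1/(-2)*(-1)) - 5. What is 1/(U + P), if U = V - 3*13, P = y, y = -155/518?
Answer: -259/12639 ≈ -0.020492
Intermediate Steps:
V = -19/2 (V = (-4 - 1*(-½)*(-1)) - 5 = (-4 + (½)*(-1)) - 5 = (-4 - ½) - 5 = -9/2 - 5 = -19/2 ≈ -9.5000)
y = -155/518 (y = -155*1/518 = -155/518 ≈ -0.29923)
P = -155/518 ≈ -0.29923
U = -97/2 (U = -19/2 - 3*13 = -19/2 - 39 = -97/2 ≈ -48.500)
1/(U + P) = 1/(-97/2 - 155/518) = 1/(-12639/259) = -259/12639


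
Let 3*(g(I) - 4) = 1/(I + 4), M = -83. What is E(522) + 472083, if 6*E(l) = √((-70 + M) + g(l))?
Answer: 472083 + I*√371020938/9468 ≈ 4.7208e+5 + 2.0344*I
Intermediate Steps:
g(I) = 4 + 1/(3*(4 + I)) (g(I) = 4 + 1/(3*(I + 4)) = 4 + 1/(3*(4 + I)))
E(l) = √(-153 + (49 + 12*l)/(3*(4 + l)))/6 (E(l) = √((-70 - 83) + (49 + 12*l)/(3*(4 + l)))/6 = √(-153 + (49 + 12*l)/(3*(4 + l)))/6)
E(522) + 472083 = √3*√((-1787 - 447*522)/(4 + 522))/18 + 472083 = √3*√((-1787 - 233334)/526)/18 + 472083 = √3*√((1/526)*(-235121))/18 + 472083 = √3*√(-235121/526)/18 + 472083 = √3*(I*√123673646/526)/18 + 472083 = I*√371020938/9468 + 472083 = 472083 + I*√371020938/9468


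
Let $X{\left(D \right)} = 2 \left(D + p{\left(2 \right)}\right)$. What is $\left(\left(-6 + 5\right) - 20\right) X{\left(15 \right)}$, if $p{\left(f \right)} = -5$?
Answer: $-420$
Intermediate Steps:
$X{\left(D \right)} = -10 + 2 D$ ($X{\left(D \right)} = 2 \left(D - 5\right) = 2 \left(-5 + D\right) = -10 + 2 D$)
$\left(\left(-6 + 5\right) - 20\right) X{\left(15 \right)} = \left(\left(-6 + 5\right) - 20\right) \left(-10 + 2 \cdot 15\right) = \left(-1 - 20\right) \left(-10 + 30\right) = \left(-21\right) 20 = -420$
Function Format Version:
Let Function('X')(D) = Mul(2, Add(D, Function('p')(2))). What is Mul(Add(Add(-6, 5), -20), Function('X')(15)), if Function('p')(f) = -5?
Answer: -420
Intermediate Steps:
Function('X')(D) = Add(-10, Mul(2, D)) (Function('X')(D) = Mul(2, Add(D, -5)) = Mul(2, Add(-5, D)) = Add(-10, Mul(2, D)))
Mul(Add(Add(-6, 5), -20), Function('X')(15)) = Mul(Add(Add(-6, 5), -20), Add(-10, Mul(2, 15))) = Mul(Add(-1, -20), Add(-10, 30)) = Mul(-21, 20) = -420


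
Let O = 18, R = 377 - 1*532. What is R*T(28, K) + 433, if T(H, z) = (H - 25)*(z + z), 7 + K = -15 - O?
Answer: 37633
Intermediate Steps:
R = -155 (R = 377 - 532 = -155)
K = -40 (K = -7 + (-15 - 1*18) = -7 + (-15 - 18) = -7 - 33 = -40)
T(H, z) = 2*z*(-25 + H) (T(H, z) = (-25 + H)*(2*z) = 2*z*(-25 + H))
R*T(28, K) + 433 = -310*(-40)*(-25 + 28) + 433 = -310*(-40)*3 + 433 = -155*(-240) + 433 = 37200 + 433 = 37633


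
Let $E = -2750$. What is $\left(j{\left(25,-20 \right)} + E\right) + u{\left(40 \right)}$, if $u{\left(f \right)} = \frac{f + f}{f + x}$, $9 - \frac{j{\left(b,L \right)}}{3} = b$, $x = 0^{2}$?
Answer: $-2796$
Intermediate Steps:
$x = 0$
$j{\left(b,L \right)} = 27 - 3 b$
$u{\left(f \right)} = 2$ ($u{\left(f \right)} = \frac{f + f}{f + 0} = \frac{2 f}{f} = 2$)
$\left(j{\left(25,-20 \right)} + E\right) + u{\left(40 \right)} = \left(\left(27 - 75\right) - 2750\right) + 2 = \left(-48 - 2750\right) + 2 = -2798 + 2 = -2796$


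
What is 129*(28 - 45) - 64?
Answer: -2257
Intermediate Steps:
129*(28 - 45) - 64 = 129*(-17) - 64 = -2193 - 64 = -2257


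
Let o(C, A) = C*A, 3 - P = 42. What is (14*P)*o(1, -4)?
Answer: 2184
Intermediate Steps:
P = -39 (P = 3 - 1*42 = 3 - 42 = -39)
o(C, A) = A*C
(14*P)*o(1, -4) = (14*(-39))*(-4*1) = -546*(-4) = 2184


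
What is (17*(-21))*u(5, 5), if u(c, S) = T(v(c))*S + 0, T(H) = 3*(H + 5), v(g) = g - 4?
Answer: -32130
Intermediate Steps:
v(g) = -4 + g
T(H) = 15 + 3*H (T(H) = 3*(5 + H) = 15 + 3*H)
u(c, S) = S*(3 + 3*c) (u(c, S) = (15 + 3*(-4 + c))*S + 0 = (15 + (-12 + 3*c))*S + 0 = (3 + 3*c)*S + 0 = S*(3 + 3*c) + 0 = S*(3 + 3*c))
(17*(-21))*u(5, 5) = (17*(-21))*(3*5*(1 + 5)) = -1071*5*6 = -357*90 = -32130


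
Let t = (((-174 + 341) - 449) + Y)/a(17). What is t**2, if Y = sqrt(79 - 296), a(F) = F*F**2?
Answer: (282 - I*sqrt(217))**2/24137569 ≈ 0.0032856 - 0.0003442*I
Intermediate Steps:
a(F) = F**3
Y = I*sqrt(217) (Y = sqrt(-217) = I*sqrt(217) ≈ 14.731*I)
t = -282/4913 + I*sqrt(217)/4913 (t = (((-174 + 341) - 449) + I*sqrt(217))/(17**3) = ((167 - 449) + I*sqrt(217))/4913 = (-282 + I*sqrt(217))*(1/4913) = -282/4913 + I*sqrt(217)/4913 ≈ -0.057399 + 0.0029984*I)
t**2 = (-282/4913 + I*sqrt(217)/4913)**2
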